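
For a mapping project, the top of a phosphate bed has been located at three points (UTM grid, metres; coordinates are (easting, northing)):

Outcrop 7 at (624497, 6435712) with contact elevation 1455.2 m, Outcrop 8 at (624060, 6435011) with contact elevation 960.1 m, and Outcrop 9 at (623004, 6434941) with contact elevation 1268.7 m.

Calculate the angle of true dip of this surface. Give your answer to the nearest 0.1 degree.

44.8°

Two edge vectors: Outcrop 7→Outcrop 8 = (-437, -701, -495.1), Outcrop 7→Outcrop 9 = (-1493, -771, -186.5).
Normal n = (Outcrop 7→Outcrop 8) × (Outcrop 7→Outcrop 9) = (-250985.6, 657683.8, -709666).
So ∂z/∂E = −n_x/n_z = −0.35367 and ∂z/∂N = −n_y/n_z = 0.92675.
Gradient magnitude |∇z| = √(a² + b²) = √(0.12508 + 0.85887) = 0.99194.
True dip = arctan(0.99194) = 44.8°, dipping toward SSE (azimuth ≈ 159°).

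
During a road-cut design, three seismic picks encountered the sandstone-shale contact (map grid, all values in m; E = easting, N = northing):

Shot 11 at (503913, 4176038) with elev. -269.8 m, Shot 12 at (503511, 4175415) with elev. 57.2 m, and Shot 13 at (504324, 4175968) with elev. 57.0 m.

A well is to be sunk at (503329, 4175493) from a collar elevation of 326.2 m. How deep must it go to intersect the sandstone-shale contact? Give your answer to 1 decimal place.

457.7 m

Two edge vectors: Shot 11→Shot 12 = (-402, -623, 327), Shot 11→Shot 13 = (411, -70, 326.8).
Normal n = (Shot 11→Shot 12) × (Shot 11→Shot 13) = (-180706.4, 265770.6, 284193).
So ∂z/∂E = −n_x/n_z = 0.635858026 and ∂z/∂N = −n_y/n_z = −0.935176447.
Intercept c from Shot 11: -269.8 − 320417.13 + 3905332.38 = 3584645.45.
At (503329, 4175493): z_contact = 320045.78 − 3904822.71 + 3584645.45 = -131.47 m.
Depth below ground = 326.2 − (-131.47) = 457.7 m.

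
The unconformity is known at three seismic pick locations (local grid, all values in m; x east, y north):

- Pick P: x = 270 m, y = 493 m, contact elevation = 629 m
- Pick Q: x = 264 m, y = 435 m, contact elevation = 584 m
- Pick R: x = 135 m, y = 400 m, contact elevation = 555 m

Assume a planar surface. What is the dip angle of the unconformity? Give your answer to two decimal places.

Let the plane be z = a·x + b·y + c.
Pick Q−Pick P: −6a − 58b = −45;  Pick R−Pick P: −135a − 93b = −74.
Solving gives a = 0.01471, b = 0.77434.
Gradient magnitude |∇z| = √(a² + b²) = √(0.00022 + 0.59960) = 0.77448.
True dip = arctan(0.77448) = 37.76°, dipping toward S (azimuth ≈ 181°).

37.76°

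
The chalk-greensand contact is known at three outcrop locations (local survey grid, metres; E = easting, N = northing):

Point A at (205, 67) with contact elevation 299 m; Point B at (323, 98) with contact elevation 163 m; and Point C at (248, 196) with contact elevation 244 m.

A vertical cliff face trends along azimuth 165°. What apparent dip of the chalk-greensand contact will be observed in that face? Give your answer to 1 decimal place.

Two edge vectors: Point A→Point B = (118, 31, -136), Point A→Point C = (43, 129, -55).
Normal n = (Point A→Point B) × (Point A→Point C) = (15839, 642, 13889).
So ∂z/∂E = −n_x/n_z = −1.14040 and ∂z/∂N = −n_y/n_z = −0.04622.
Unit vector along 165° is (sin 165°, cos 165°) = (0.2588, -0.9659).
Slope in that direction = a·(0.2588) + b·(-0.9659) = −0.25051.
Apparent dip = arctan|0.25051| = 14.1° (true dip is 48.8°, so apparent ≤ true as expected).

14.1°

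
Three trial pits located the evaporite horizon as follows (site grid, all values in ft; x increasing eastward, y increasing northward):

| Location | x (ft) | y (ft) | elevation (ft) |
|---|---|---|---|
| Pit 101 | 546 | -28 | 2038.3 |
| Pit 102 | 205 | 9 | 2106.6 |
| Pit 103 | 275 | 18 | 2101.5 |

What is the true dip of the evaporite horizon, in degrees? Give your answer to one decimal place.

Let the plane be z = a·x + b·y + c.
Pit 102−Pit 101: −341a + 37b = 68.3;  Pit 103−Pit 101: −271a + 46b = 63.2.
Solving gives a = −0.14197, b = 0.53753.
Gradient magnitude |∇z| = √(a² + b²) = √(0.02016 + 0.28894) = 0.55596.
True dip = arctan(0.55596) = 29.1°, dipping toward SSE (azimuth ≈ 165°).

29.1°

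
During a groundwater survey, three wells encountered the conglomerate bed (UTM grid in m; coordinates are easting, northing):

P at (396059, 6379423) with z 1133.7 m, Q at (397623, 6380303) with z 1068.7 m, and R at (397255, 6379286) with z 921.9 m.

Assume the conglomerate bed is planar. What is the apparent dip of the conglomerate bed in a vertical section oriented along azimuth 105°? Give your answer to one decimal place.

Two edge vectors: P→Q = (1564, 880, -65), P→R = (1196, -137, -211.8).
Normal n = (P→Q) × (P→R) = (-195289, 253515.2, -1266748).
So ∂z/∂easting = −n_x/n_z = −0.15417 and ∂z/∂northing = −n_y/n_z = 0.20013.
Unit vector along 105° is (sin 105°, cos 105°) = (0.9659, -0.2588).
Slope in that direction = a·(0.9659) + b·(-0.2588) = −0.20071.
Apparent dip = arctan|0.20071| = 11.3° (true dip is 14.2°, so apparent ≤ true as expected).

11.3°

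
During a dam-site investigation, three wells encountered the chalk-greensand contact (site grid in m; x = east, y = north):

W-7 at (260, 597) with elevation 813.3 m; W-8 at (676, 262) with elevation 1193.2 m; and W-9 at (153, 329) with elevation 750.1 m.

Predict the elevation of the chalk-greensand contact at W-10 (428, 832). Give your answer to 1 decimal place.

Let the plane be z = a·x + b·y + c.
W-8−W-7: 416a − 335b = 379.9;  W-9−W-7: −107a − 268b = −63.2.
Solving gives a = 0.83474, b = −0.09745.
Then c = 813.3 − a·260 − b·597 = 654.45.
At (428, 832): z = 357.3 − 81.1 + 654.45 = 930.6 m.

930.6 m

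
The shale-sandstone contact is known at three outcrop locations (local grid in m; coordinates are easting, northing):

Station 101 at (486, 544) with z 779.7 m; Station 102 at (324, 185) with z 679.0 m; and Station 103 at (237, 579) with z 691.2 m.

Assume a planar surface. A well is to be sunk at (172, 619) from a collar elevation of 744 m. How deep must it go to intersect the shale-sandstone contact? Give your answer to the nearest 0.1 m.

Two edge vectors: Station 101→Station 102 = (-162, -359, -100.7), Station 101→Station 103 = (-249, 35, -88.5).
Normal n = (Station 101→Station 102) × (Station 101→Station 103) = (35296, 10737.3, -95061).
So ∂z/∂easting = −n_x/n_z = 0.37130 and ∂z/∂northing = −n_y/n_z = 0.11295.
Intercept c from Station 101: 779.7 − 180.45 − 61.45 = 537.80.
At (172, 619): z_contact = 63.86 + 69.92 + 537.80 = 671.58 m.
Depth below ground = 744 − 671.58 = 72.4 m.

72.4 m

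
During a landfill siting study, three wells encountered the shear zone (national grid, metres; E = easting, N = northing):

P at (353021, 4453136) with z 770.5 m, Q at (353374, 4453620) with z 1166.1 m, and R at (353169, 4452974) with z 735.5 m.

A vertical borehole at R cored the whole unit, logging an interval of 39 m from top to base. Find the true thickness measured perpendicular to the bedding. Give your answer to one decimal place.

32.5 m

Let the plane be z = a·E + b·N + c.
Q−P: 353a + 484b = 395.6;  R−P: 148a − 162b = −35.
Solving gives a = 0.36600, b = 0.55042.
|∇z| = √(a²+b²) = 0.66100, so dip δ = arctan(0.66100) = 33.46°.
True thickness = vertical thickness × cos δ = 39 × cos 33.46° = 32.5 m.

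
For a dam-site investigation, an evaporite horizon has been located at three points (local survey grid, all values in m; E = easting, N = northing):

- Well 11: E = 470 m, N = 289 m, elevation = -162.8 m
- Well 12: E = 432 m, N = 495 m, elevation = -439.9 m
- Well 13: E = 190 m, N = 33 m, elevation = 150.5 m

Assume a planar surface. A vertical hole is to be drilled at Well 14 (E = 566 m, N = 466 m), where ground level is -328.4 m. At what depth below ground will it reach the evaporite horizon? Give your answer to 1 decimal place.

Let the plane be z = a·E + b·N + c.
Well 12−Well 11: −38a + 206b = −277.1;  Well 13−Well 11: −280a − 256b = 313.3.
Solving gives a = 0.09491, b = −1.32764.
Then c = -162.8 − a·470 − b·289 = 176.28.
At (566, 466): z_contact = 53.72 − 618.68 + 176.28 = -388.68 m.
Depth below ground = -328.4 − (-388.68) = 60.3 m.

60.3 m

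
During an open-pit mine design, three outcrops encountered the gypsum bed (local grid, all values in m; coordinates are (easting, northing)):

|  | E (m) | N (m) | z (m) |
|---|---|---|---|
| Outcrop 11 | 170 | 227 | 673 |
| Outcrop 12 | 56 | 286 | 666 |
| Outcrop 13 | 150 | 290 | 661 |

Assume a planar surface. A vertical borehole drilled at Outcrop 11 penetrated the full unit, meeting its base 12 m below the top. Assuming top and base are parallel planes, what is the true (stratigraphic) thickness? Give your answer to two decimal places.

11.75 m

Two edge vectors: Outcrop 11→Outcrop 12 = (-114, 59, -7), Outcrop 11→Outcrop 13 = (-20, 63, -12).
Normal n = (Outcrop 11→Outcrop 12) × (Outcrop 11→Outcrop 13) = (-267, -1228, -6002).
So ∂z/∂E = −n_x/n_z = −0.04449 and ∂z/∂N = −n_y/n_z = −0.20460.
|∇z| = √(a²+b²) = 0.20938, so dip δ = arctan(0.20938) = 11.83°.
True thickness = vertical thickness × cos δ = 12 × cos 11.83° = 11.75 m.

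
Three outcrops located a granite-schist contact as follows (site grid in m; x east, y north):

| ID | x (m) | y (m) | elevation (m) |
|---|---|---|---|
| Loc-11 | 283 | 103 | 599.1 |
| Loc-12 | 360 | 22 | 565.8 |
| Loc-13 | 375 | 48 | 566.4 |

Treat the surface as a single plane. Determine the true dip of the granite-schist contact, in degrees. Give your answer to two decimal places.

Two edge vectors: Loc-11→Loc-12 = (77, -81, -33.3), Loc-11→Loc-13 = (92, -55, -32.7).
Normal n = (Loc-11→Loc-12) × (Loc-11→Loc-13) = (817.2, -545.7, 3217).
So ∂z/∂x = −n_x/n_z = −0.25403 and ∂z/∂y = −n_y/n_z = 0.16963.
Gradient magnitude |∇z| = √(a² + b²) = √(0.06453 + 0.02877) = 0.30546.
True dip = arctan(0.30546) = 16.99°, dipping toward ESE (azimuth ≈ 124°).

16.99°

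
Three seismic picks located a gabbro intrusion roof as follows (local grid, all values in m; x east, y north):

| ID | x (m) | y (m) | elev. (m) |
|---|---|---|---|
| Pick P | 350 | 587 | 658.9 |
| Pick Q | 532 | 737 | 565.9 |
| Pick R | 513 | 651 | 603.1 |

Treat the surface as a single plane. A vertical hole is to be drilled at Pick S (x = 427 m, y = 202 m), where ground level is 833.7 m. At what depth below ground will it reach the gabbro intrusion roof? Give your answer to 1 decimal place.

38.9 m

Two edge vectors: Pick P→Pick Q = (182, 150, -93), Pick P→Pick R = (163, 64, -55.8).
Normal n = (Pick P→Pick Q) × (Pick P→Pick R) = (-2418, -5003.4, -12802).
So ∂z/∂x = −n_x/n_z = −0.18888 and ∂z/∂y = −n_y/n_z = −0.39083.
Intercept c from Pick P: 658.9 + 66.11 + 229.42 = 954.42.
At (427, 202): z_contact = −80.65 − 78.95 + 954.42 = 794.83 m.
Depth below ground = 833.7 − 794.83 = 38.9 m.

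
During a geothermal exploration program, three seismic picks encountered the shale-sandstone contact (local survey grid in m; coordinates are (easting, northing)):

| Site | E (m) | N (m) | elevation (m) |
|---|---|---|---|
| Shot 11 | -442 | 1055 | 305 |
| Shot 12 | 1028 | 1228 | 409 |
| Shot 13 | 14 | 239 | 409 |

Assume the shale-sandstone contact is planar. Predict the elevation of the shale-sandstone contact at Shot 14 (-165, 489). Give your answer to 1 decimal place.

Two edge vectors: Shot 11→Shot 12 = (1470, 173, 104), Shot 11→Shot 13 = (456, -816, 104).
Normal n = (Shot 11→Shot 12) × (Shot 11→Shot 13) = (102856, -105456, -1278408).
So ∂z/∂E = −n_x/n_z = 0.080456 and ∂z/∂N = −n_y/n_z = −0.082490.
Intercept c from Shot 11: 305 + 35.56 + 87.03 = 427.59.
At (-165, 489): z = −13.3 − 40.3 + 427.59 = 374.0 m.

374.0 m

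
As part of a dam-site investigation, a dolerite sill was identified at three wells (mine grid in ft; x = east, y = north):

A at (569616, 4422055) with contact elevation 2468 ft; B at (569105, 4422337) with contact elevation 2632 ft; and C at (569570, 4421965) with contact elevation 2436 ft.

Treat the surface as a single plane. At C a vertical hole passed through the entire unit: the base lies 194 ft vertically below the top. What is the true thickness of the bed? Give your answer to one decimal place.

179.1 ft

Two edge vectors: A→B = (-511, 282, 164), A→C = (-46, -90, -32).
Normal n = (A→B) × (A→C) = (5736, -23896, 58962).
So ∂z/∂x = −n_x/n_z = −0.09728 and ∂z/∂y = −n_y/n_z = 0.40528.
|∇z| = √(a²+b²) = 0.41679, so dip δ = arctan(0.41679) = 22.63°.
True thickness = vertical thickness × cos δ = 194 × cos 22.63° = 179.1 ft.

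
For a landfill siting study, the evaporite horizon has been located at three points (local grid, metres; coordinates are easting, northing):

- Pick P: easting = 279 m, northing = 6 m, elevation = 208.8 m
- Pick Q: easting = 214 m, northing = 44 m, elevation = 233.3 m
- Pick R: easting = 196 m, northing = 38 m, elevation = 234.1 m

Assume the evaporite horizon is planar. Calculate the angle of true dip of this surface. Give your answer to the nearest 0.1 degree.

21.7°

Two edge vectors: Pick P→Pick Q = (-65, 38, 24.5), Pick P→Pick R = (-83, 32, 25.3).
Normal n = (Pick P→Pick Q) × (Pick P→Pick R) = (177.4, -389, 1074).
So ∂z/∂easting = −n_x/n_z = −0.16518 and ∂z/∂northing = −n_y/n_z = 0.36220.
Gradient magnitude |∇z| = √(a² + b²) = √(0.02728 + 0.13119) = 0.39808.
True dip = arctan(0.39808) = 21.7°, dipping toward SSE (azimuth ≈ 155°).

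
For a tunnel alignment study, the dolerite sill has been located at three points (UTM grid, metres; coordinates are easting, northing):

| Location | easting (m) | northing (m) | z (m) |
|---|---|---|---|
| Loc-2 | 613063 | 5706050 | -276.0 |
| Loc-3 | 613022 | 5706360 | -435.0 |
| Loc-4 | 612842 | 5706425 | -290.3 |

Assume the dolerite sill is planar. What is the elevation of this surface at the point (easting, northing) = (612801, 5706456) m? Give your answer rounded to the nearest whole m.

-268 m

Let the plane be z = a·easting + b·northing + c.
Loc-3−Loc-2: −41a + 310b = −159;  Loc-4−Loc-2: −221a + 375b = −14.3.
Solving gives a = −1.03871271, b = −0.65028136.
Then c = -276 − a·613063 − b·5706050 = 4347058.28.
At (612801, 5706456): z = −636524.2 − 3710802.0 + 4347058.28 = -267.9 m.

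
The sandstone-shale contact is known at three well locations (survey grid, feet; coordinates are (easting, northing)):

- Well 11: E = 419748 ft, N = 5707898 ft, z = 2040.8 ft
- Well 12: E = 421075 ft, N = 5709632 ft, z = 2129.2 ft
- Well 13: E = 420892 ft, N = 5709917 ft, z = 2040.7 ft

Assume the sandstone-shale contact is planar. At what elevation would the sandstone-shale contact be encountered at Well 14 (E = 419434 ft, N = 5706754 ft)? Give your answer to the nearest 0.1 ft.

Let the plane be z = a·E + b·N + c.
Well 12−Well 11: 1327a + 1734b = 88.4;  Well 13−Well 11: 1144a + 2019b = −0.1.
Solving gives a = 0.256863599, b = −0.145592847.
Then c = 2040.8 − a·419748 − b·5707898 = 725251.94.
At (419434, 5706754): z = 107737.3 − 830862.6 + 725251.94 = 2126.7 ft.

2126.7 ft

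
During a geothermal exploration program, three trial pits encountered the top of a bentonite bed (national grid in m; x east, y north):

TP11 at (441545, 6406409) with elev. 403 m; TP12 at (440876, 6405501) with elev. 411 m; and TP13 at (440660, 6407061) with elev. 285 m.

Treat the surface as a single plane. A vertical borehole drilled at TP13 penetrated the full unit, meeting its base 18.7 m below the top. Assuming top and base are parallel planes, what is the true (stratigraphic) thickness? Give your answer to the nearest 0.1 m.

Let the plane be z = a·x + b·y + c.
TP12−TP11: −669a − 908b = 8;  TP13−TP11: −885a + 652b = −118.
Solving gives a = 0.08222, b = −0.06939.
|∇z| = √(a²+b²) = 0.10758, so dip δ = arctan(0.10758) = 6.14°.
True thickness = vertical thickness × cos δ = 18.7 × cos 6.14° = 18.6 m.

18.6 m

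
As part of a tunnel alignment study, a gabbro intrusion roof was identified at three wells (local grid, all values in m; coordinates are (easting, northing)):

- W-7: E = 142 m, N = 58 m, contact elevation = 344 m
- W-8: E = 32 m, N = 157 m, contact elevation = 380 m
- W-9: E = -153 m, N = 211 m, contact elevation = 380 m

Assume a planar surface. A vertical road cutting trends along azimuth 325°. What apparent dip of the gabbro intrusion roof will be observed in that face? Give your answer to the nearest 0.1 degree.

19.3°

Two edge vectors: W-7→W-8 = (-110, 99, 36), W-7→W-9 = (-295, 153, 36).
Normal n = (W-7→W-8) × (W-7→W-9) = (-1944, -6660, 12375).
So ∂z/∂E = −n_x/n_z = 0.15709 and ∂z/∂N = −n_y/n_z = 0.53818.
Unit vector along 325° is (sin 325°, cos 325°) = (-0.5736, 0.8192).
Slope in that direction = a·(-0.5736) + b·(0.8192) = 0.35075.
Apparent dip = arctan|0.35075| = 19.3° (true dip is 29.3°, so apparent ≤ true as expected).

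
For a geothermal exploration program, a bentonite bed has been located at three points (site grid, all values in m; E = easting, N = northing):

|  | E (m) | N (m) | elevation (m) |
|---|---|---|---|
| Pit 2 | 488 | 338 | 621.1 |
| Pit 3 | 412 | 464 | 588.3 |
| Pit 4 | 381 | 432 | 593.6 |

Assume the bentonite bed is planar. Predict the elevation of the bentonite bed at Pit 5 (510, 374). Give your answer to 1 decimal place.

614.4 m

Two edge vectors: Pit 2→Pit 3 = (-76, 126, -32.8), Pit 2→Pit 4 = (-107, 94, -27.5).
Normal n = (Pit 2→Pit 3) × (Pit 2→Pit 4) = (-381.8, 1419.6, 6338).
So ∂z/∂E = −n_x/n_z = 0.06024 and ∂z/∂N = −n_y/n_z = −0.22398.
Intercept c from Pit 2: 621.1 − 29.40 + 75.71 = 667.41.
At (510, 374): z = 30.7 − 83.8 + 667.41 = 614.4 m.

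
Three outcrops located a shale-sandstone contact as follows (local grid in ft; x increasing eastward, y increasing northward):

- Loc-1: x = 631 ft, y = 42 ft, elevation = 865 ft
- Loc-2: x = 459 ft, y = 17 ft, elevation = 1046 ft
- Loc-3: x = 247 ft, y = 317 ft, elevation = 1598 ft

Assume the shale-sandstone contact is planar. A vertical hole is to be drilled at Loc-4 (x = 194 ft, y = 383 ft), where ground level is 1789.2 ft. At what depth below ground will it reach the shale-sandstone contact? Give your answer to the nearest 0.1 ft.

Two edge vectors: Loc-1→Loc-2 = (-172, -25, 181), Loc-1→Loc-3 = (-384, 275, 733).
Normal n = (Loc-1→Loc-2) × (Loc-1→Loc-3) = (-68100, 56572, -56900).
So ∂z/∂x = −n_x/n_z = −1.19684 and ∂z/∂y = −n_y/n_z = 0.99424.
Intercept c from Loc-1: 865 + 755.20 − 41.76 = 1578.45.
At (194, 383): z_contact = −232.19 + 380.79 + 1578.45 = 1727.05 ft.
Depth below ground = 1789.2 − 1727.05 = 62.1 ft.

62.1 ft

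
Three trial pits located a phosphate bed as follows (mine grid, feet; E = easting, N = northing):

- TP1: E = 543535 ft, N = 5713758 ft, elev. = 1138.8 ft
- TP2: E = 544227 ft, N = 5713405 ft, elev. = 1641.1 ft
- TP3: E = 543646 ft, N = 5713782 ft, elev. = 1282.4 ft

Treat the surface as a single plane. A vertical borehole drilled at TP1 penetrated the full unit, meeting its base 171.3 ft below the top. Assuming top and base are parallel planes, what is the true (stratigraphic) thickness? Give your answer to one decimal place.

Let the plane be z = a·E + b·N + c.
TP2−TP1: 692a − 353b = 502.3;  TP3−TP1: 111a + 24b = 143.6.
Solving gives a = 1.12466, b = 0.78177.
|∇z| = √(a²+b²) = 1.36968, so dip δ = arctan(1.36968) = 53.87°.
True thickness = vertical thickness × cos δ = 171.3 × cos 53.87° = 101.0 ft.

101.0 ft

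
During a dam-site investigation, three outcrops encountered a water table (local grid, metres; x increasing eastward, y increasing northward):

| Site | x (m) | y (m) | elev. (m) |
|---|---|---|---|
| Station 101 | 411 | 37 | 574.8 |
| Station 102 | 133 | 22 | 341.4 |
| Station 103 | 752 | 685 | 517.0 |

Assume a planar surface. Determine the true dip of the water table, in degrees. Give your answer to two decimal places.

45.75°

Two edge vectors: Station 101→Station 102 = (-278, -15, -233.4), Station 101→Station 103 = (341, 648, -57.8).
Normal n = (Station 101→Station 102) × (Station 101→Station 103) = (152110.2, -95657.8, -175029).
So ∂z/∂x = −n_x/n_z = 0.86906 and ∂z/∂y = −n_y/n_z = −0.54653.
Gradient magnitude |∇z| = √(a² + b²) = √(0.75526 + 0.29869) = 1.02662.
True dip = arctan(1.02662) = 45.75°, dipping toward WNW (azimuth ≈ 302°).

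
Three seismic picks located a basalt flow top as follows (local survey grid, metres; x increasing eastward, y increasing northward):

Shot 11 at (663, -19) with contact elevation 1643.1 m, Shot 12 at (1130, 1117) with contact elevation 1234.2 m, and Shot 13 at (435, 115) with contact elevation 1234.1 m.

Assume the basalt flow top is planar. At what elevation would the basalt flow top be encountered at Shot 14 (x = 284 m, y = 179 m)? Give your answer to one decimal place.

Let the plane be z = a·x + b·y + c.
Shot 12−Shot 11: 467a + 1136b = −408.9;  Shot 13−Shot 11: −228a + 134b = −409.
Solving gives a = 1.274407, b = −0.883845.
Then c = 1643.1 − a·663 − b·-19 = 781.38.
At (284, 179): z = 361.9 − 158.2 + 781.38 = 985.1 m.

985.1 m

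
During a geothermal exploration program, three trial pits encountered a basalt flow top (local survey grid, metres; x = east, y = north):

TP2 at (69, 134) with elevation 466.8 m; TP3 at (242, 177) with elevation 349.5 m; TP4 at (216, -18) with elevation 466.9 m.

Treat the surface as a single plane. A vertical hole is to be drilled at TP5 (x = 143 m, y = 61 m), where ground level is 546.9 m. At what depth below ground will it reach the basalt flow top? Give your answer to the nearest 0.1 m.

81.9 m

Let the plane be z = a·x + b·y + c.
TP3−TP2: 173a + 43b = −117.3;  TP4−TP2: 147a − 152b = 0.1.
Solving gives a = −0.54650, b = −0.52918.
Then c = 466.8 − a·69 − b·134 = 575.42.
At (143, 61): z_contact = −78.15 − 32.28 + 575.42 = 464.99 m.
Depth below ground = 546.9 − 464.99 = 81.9 m.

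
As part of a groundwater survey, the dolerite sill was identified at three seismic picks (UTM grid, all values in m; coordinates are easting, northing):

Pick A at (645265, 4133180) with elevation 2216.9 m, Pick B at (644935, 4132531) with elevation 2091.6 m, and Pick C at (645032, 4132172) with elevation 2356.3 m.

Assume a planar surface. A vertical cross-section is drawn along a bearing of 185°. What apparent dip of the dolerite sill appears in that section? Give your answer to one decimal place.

17.2°

Let the plane be z = a·easting + b·northing + c.
Pick B−Pick A: −330a − 649b = −125.3;  Pick C−Pick A: −233a − 1008b = 139.4.
Solving gives a = 1.19485, b = −0.41448.
Unit vector along 185° is (sin 185°, cos 185°) = (-0.0872, -0.9962).
Slope in that direction = a·(-0.0872) + b·(-0.9962) = 0.30877.
Apparent dip = arctan|0.30877| = 17.2° (true dip is 51.7°, so apparent ≤ true as expected).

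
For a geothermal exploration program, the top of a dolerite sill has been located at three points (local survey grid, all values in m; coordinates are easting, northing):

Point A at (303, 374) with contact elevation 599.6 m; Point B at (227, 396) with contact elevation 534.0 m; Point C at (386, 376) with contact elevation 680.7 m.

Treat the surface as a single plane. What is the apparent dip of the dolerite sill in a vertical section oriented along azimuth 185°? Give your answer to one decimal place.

24.1°

Two edge vectors: Point A→Point B = (-76, 22, -65.6), Point A→Point C = (83, 2, 81.1).
Normal n = (Point A→Point B) × (Point A→Point C) = (1915.4, 718.8, -1978).
So ∂z/∂easting = −n_x/n_z = 0.96835 and ∂z/∂northing = −n_y/n_z = 0.36340.
Unit vector along 185° is (sin 185°, cos 185°) = (-0.0872, -0.9962).
Slope in that direction = a·(-0.0872) + b·(-0.9962) = −0.44641.
Apparent dip = arctan|0.44641| = 24.1° (true dip is 46.0°, so apparent ≤ true as expected).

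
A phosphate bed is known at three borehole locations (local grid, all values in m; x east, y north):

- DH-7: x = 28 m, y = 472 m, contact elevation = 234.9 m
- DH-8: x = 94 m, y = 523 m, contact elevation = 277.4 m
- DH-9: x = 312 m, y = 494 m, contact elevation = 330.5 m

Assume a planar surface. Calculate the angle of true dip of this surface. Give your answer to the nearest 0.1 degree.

Two edge vectors: DH-7→DH-8 = (66, 51, 42.5), DH-7→DH-9 = (284, 22, 95.6).
Normal n = (DH-7→DH-8) × (DH-7→DH-9) = (3940.6, 5760.4, -13032).
So ∂z/∂x = −n_x/n_z = 0.30238 and ∂z/∂y = −n_y/n_z = 0.44202.
Gradient magnitude |∇z| = √(a² + b²) = √(0.09143 + 0.19538) = 0.53555.
True dip = arctan(0.53555) = 28.2°, dipping toward SW (azimuth ≈ 214°).

28.2°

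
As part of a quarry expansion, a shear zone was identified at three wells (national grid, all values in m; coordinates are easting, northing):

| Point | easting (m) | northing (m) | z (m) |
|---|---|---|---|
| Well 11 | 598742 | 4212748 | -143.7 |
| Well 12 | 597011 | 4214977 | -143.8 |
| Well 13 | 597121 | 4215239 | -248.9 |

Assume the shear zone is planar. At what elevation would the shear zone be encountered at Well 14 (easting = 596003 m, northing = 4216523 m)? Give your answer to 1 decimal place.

Let the plane be z = a·easting + b·northing + c.
Well 12−Well 11: −1731a + 2229b = −0.1;  Well 13−Well 11: −1621a + 2491b = −105.2.
Solving gives a = −0.335247856, b = −0.260392122.
Then c = -143.7 − a·598742 − b·4212748 = 1297549.66.
At (596003, 4216523): z = −199808.7 − 1097949.4 + 1297549.66 = -208.4 m.

-208.4 m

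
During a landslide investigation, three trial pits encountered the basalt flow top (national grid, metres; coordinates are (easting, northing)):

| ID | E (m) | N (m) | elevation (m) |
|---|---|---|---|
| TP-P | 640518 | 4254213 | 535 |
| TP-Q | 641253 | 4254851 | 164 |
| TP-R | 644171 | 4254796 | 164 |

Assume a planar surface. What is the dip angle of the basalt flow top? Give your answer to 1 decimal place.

29.7°

Two edge vectors: TP-P→TP-Q = (735, 638, -371), TP-P→TP-R = (3653, 583, -371).
Normal n = (TP-P→TP-Q) × (TP-P→TP-R) = (-20405, -1082578, -1902109).
So ∂z/∂E = −n_x/n_z = −0.01073 and ∂z/∂N = −n_y/n_z = −0.56915.
Gradient magnitude |∇z| = √(a² + b²) = √(0.00012 + 0.32393) = 0.56925.
True dip = arctan(0.56925) = 29.7°, dipping toward N (azimuth ≈ 001°).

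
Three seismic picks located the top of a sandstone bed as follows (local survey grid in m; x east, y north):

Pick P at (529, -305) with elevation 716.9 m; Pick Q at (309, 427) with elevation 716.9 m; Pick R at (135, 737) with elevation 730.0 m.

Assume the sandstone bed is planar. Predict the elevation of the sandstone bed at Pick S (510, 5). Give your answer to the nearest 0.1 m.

704.9 m

Let the plane be z = a·x + b·y + c.
Pick Q−Pick P: −220a + 732b = 0;  Pick R−Pick P: −394a + 1042b = 13.1.
Solving gives a = −0.16207, b = −0.04871.
Then c = 716.9 − a·529 − b·-305 = 787.78.
At (510, 5): z = −82.7 − 0.2 + 787.78 = 704.9 m.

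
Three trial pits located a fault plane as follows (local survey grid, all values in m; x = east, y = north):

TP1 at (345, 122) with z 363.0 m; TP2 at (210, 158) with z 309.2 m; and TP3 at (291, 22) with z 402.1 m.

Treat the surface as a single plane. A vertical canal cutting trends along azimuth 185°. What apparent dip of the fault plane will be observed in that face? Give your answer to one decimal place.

26.8°

Let the plane be z = a·x + b·y + c.
TP2−TP1: −135a + 36b = −53.8;  TP3−TP1: −54a − 100b = 39.1.
Solving gives a = 0.25721, b = −0.52990.
Unit vector along 185° is (sin 185°, cos 185°) = (-0.0872, -0.9962).
Slope in that direction = a·(-0.0872) + b·(-0.9962) = 0.50546.
Apparent dip = arctan|0.50546| = 26.8° (true dip is 30.5°, so apparent ≤ true as expected).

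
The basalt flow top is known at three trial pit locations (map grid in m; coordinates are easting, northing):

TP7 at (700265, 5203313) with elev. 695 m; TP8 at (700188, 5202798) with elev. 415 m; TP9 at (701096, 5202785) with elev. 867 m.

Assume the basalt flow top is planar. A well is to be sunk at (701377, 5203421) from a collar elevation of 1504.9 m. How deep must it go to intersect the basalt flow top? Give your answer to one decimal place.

198.3 m

Two edge vectors: TP7→TP8 = (-77, -515, -280), TP7→TP9 = (831, -528, 172).
Normal n = (TP7→TP8) × (TP7→TP9) = (-236420, -219436, 468621).
So ∂z/∂easting = −n_x/n_z = 0.504501505 and ∂z/∂northing = −n_y/n_z = 0.468258998.
Intercept c from TP7: 695 − 353284.75 − 2436498.13 = −2789087.88.
At (701377, 5203421): z_contact = 353845.75 + 2436548.70 − 2789087.88 = 1306.58 m.
Depth below ground = 1504.9 − 1306.58 = 198.3 m.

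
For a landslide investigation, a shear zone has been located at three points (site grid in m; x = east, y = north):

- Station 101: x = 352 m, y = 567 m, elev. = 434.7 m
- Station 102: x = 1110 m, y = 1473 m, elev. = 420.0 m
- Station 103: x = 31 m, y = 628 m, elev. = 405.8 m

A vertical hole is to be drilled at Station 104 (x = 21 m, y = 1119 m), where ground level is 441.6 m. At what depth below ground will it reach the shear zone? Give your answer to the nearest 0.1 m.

75.3 m

Two edge vectors: Station 101→Station 102 = (758, 906, -14.7), Station 101→Station 103 = (-321, 61, -28.9).
Normal n = (Station 101→Station 102) × (Station 101→Station 103) = (-25286.7, 26624.9, 337064).
So ∂z/∂x = −n_x/n_z = 0.075020 and ∂z/∂y = −n_y/n_z = −0.078991.
Intercept c from Station 101: 434.7 − 26.41 + 44.79 = 453.08.
At (21, 1119): z_contact = 1.58 − 88.39 + 453.08 = 366.27 m.
Depth below ground = 441.6 − 366.27 = 75.3 m.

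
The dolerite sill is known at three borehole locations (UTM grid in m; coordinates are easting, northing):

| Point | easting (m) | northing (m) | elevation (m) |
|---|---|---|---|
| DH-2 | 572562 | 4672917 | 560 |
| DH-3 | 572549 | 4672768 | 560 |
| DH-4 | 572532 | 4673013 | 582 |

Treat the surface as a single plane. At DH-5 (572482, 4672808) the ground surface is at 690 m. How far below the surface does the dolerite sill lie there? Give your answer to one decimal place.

89.6 m

Two edge vectors: DH-2→DH-3 = (-13, -149, 0), DH-2→DH-4 = (-30, 96, 22).
Normal n = (DH-2→DH-3) × (DH-2→DH-4) = (-3278, 286, -5718).
So ∂z/∂easting = −n_x/n_z = −0.573277370 and ∂z/∂northing = −n_y/n_z = 0.050017489.
Intercept c from DH-2: 560 + 328236.84 − 233727.57 = 95069.26.
At (572482, 4672808): z_contact = −328190.98 + 233722.12 + 95069.26 = 600.41 m.
Depth below ground = 690 − 600.41 = 89.6 m.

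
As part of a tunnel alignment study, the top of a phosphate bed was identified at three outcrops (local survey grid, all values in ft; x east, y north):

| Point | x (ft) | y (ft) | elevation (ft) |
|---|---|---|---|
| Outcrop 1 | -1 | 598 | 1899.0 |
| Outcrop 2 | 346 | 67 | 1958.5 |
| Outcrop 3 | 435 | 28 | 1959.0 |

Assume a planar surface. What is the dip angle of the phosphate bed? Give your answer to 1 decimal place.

9.3°

Let the plane be z = a·x + b·y + c.
Outcrop 2−Outcrop 1: 347a − 531b = 59.5;  Outcrop 3−Outcrop 1: 436a − 570b = 60.
Solving gives a = −0.06093, b = −0.15187.
Gradient magnitude |∇z| = √(a² + b²) = √(0.00371 + 0.02306) = 0.16364.
True dip = arctan(0.16364) = 9.3°, dipping toward NNE (azimuth ≈ 022°).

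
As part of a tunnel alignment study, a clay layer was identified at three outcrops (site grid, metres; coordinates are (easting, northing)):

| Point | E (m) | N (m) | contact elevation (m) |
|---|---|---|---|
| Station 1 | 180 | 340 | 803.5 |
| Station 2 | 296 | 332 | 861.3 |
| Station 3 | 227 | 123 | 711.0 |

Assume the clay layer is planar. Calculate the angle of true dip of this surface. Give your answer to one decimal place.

Let the plane be z = a·E + b·N + c.
Station 2−Station 1: 116a − 8b = 57.8;  Station 3−Station 1: 47a − 217b = −92.5.
Solving gives a = 0.53568, b = 0.54229.
Gradient magnitude |∇z| = √(a² + b²) = √(0.28695 + 0.29408) = 0.76225.
True dip = arctan(0.76225) = 37.3°, dipping toward SW (azimuth ≈ 225°).

37.3°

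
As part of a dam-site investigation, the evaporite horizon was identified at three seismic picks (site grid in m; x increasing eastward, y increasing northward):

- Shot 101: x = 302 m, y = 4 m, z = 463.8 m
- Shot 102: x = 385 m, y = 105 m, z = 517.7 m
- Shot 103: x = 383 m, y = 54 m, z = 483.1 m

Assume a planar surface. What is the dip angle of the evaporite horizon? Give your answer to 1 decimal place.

Let the plane be z = a·x + b·y + c.
Shot 102−Shot 101: 83a + 101b = 53.9;  Shot 103−Shot 101: 81a + 50b = 19.3.
Solving gives a = −0.18499, b = 0.68569.
Gradient magnitude |∇z| = √(a² + b²) = √(0.03422 + 0.47017) = 0.71020.
True dip = arctan(0.71020) = 35.4°, dipping toward SSE (azimuth ≈ 165°).

35.4°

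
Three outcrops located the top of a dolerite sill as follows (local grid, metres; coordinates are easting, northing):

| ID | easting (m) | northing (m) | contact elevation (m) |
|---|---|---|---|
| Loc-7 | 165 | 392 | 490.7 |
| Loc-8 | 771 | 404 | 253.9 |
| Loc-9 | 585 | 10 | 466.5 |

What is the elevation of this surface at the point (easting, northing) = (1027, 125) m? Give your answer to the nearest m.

256 m

Let the plane be z = a·easting + b·northing + c.
Loc-8−Loc-7: 606a + 12b = −236.8;  Loc-9−Loc-7: 420a − 382b = −24.2.
Solving gives a = −0.38366, b = −0.35847.
Then c = 490.7 − a·165 − b·392 = 694.53.
At (1027, 125): z = −394.0 − 44.8 + 694.53 = 255.7 m.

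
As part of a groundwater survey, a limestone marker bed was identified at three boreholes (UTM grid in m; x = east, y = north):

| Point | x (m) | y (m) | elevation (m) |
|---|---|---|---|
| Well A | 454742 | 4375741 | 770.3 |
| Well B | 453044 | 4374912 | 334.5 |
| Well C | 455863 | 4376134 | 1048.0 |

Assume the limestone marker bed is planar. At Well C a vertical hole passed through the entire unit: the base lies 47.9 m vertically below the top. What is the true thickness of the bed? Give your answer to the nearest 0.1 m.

46.6 m

Two edge vectors: Well A→Well B = (-1698, -829, -435.8), Well A→Well C = (1121, 393, 277.7).
Normal n = (Well A→Well B) × (Well A→Well C) = (-58943.9, -16997.2, 261995).
So ∂z/∂x = −n_x/n_z = 0.22498 and ∂z/∂y = −n_y/n_z = 0.06488.
|∇z| = √(a²+b²) = 0.23415, so dip δ = arctan(0.23415) = 13.18°.
True thickness = vertical thickness × cos δ = 47.9 × cos 13.18° = 46.6 m.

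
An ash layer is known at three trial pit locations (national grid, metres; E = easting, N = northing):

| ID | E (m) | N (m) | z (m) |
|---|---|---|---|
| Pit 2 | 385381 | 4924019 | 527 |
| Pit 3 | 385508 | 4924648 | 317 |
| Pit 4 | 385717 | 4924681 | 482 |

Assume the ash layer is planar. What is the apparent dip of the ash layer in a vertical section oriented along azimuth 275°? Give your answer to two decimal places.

Two edge vectors: Pit 2→Pit 3 = (127, 629, -210), Pit 2→Pit 4 = (336, 662, -45).
Normal n = (Pit 2→Pit 3) × (Pit 2→Pit 4) = (110715, -64845, -127270).
So ∂z/∂E = −n_x/n_z = 0.86992 and ∂z/∂N = −n_y/n_z = −0.50951.
Unit vector along 275° is (sin 275°, cos 275°) = (-0.9962, 0.0872).
Slope in that direction = a·(-0.9962) + b·(0.0872) = −0.91102.
Apparent dip = arctan|0.91102| = 42.33° (true dip is 45.2°, so apparent ≤ true as expected).

42.33°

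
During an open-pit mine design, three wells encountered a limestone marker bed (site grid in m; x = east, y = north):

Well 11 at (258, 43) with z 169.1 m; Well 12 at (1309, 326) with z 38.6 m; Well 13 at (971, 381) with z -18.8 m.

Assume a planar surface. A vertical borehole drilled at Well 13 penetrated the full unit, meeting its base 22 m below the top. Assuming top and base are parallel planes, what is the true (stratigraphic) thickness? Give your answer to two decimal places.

Let the plane be z = a·x + b·y + c.
Well 12−Well 11: 1051a + 283b = −130.5;  Well 13−Well 11: 713a + 338b = −187.9.
Solving gives a = 0.05908, b = −0.68055.
|∇z| = √(a²+b²) = 0.68311, so dip δ = arctan(0.68311) = 34.34°.
True thickness = vertical thickness × cos δ = 22 × cos 34.34° = 18.17 m.

18.17 m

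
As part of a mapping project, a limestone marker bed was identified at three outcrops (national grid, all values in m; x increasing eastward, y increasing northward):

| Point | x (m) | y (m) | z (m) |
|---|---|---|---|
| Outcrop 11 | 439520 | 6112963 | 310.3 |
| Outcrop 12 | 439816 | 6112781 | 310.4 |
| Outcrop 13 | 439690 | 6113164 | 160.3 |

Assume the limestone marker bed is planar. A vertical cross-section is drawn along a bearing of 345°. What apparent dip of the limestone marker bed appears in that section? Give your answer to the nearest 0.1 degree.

Let the plane be z = a·x + b·y + c.
Outcrop 12−Outcrop 11: 296a − 182b = 0.1;  Outcrop 13−Outcrop 11: 170a + 201b = −150.
Solving gives a = −0.30165, b = −0.49114.
Unit vector along 345° is (sin 345°, cos 345°) = (-0.2588, 0.9659).
Slope in that direction = a·(-0.2588) + b·(0.9659) = −0.39634.
Apparent dip = arctan|0.39634| = 21.6° (true dip is 30.0°, so apparent ≤ true as expected).

21.6°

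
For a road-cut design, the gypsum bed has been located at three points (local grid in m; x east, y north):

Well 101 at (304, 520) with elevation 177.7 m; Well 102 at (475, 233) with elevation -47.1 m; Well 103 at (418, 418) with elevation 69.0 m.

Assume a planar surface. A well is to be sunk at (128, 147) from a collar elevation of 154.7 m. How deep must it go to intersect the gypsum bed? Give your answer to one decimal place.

Two edge vectors: Well 101→Well 102 = (171, -287, -224.8), Well 101→Well 103 = (114, -102, -108.7).
Normal n = (Well 101→Well 102) × (Well 101→Well 103) = (8267.3, -7039.5, 15276).
So ∂z/∂x = −n_x/n_z = −0.54120 and ∂z/∂y = −n_y/n_z = 0.46082.
Intercept c from Well 101: 177.7 + 164.52 − 239.63 = 102.60.
At (128, 147): z_contact = −69.27 + 67.74 + 102.60 = 101.06 m.
Depth below ground = 154.7 − 101.06 = 53.6 m.

53.6 m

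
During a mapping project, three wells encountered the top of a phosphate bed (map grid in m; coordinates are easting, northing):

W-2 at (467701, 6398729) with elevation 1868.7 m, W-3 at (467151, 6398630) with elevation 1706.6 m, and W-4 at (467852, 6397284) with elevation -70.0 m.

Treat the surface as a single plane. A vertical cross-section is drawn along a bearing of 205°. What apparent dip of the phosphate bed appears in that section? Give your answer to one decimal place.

Let the plane be z = a·easting + b·northing + c.
W-3−W-2: −550a − 99b = −162.1;  W-4−W-2: 151a − 1445b = −1938.7.
Solving gives a = 0.05225, b = 1.34712.
Unit vector along 205° is (sin 205°, cos 205°) = (-0.4226, -0.9063).
Slope in that direction = a·(-0.4226) + b·(-0.9063) = −1.24299.
Apparent dip = arctan|1.24299| = 51.2° (true dip is 53.4°, so apparent ≤ true as expected).

51.2°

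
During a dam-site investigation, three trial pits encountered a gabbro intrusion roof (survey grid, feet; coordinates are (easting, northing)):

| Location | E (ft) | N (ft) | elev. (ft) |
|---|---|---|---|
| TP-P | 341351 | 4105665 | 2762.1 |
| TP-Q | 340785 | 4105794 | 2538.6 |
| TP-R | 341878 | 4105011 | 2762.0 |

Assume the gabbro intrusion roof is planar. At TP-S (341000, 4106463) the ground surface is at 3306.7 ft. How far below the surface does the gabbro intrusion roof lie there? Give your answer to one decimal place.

403.2 ft

Two edge vectors: TP-P→TP-Q = (-566, 129, -223.5), TP-P→TP-R = (527, -654, -0.1).
Normal n = (TP-P→TP-Q) × (TP-P→TP-R) = (-146181.9, -117841.1, 302181).
So ∂z/∂E = −n_x/n_z = 0.483756093 and ∂z/∂N = −n_y/n_z = 0.389968595.
Intercept c from TP-P: 2762.1 − 165130.63 − 1601080.41 = −1763448.94.
At (341000, 4106463): z_contact = 164960.83 + 1601391.61 − 1763448.94 = 2903.50 ft.
Depth below ground = 3306.7 − 2903.50 = 403.2 ft.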